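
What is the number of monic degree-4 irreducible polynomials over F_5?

x^(5^4) − x is the product of all monic irreducibles of degree dividing 4; Möbius inversion gives N = (1/4) Σ μ(4/d)·5^d.
Divisors of 4: 1, 2, 4; μ(4/d) for each: 0, -1, 1.
Σ = − 5^2 + 5^4 = 600.
N = 600/4 = 150.

150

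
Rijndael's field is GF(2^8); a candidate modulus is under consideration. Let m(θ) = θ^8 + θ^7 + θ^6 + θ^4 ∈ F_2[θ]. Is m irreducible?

No

Check for roots in F_2: m(0) = 0 → root; m(1) = 0 → root.
m(0) = 0, so (θ) divides m(θ); m is reducible.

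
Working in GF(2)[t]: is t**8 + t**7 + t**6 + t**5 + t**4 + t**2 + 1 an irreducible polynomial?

Yes

Write f(t) = t**8 + t**7 + t**6 + t**5 + t**4 + t**2 + 1.
Check for roots in GF(2): f(0) = 1; f(1) = 1.
No roots, so no linear factors.
Monic irreducibles of degree 2 over GF(2): t**2 + t + 1.
None of them divide f (all give nonzero remainder).
Monic irreducibles of degree 3 over GF(2): t**3 + t + 1, t**3 + t**2 + 1.
None of them divide f (all give nonzero remainder).
Monic irreducibles of degree 4 over GF(2): t**4 + t + 1, t**4 + t**3 + 1, t**4 + t**3 + t**2 + t + 1.
None of them divide f (all give nonzero remainder).
No irreducible factor of degree ≤ 4 exists, so f is irreducible over GF(2).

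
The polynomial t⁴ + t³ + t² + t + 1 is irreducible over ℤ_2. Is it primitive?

Write f(t) = t⁴ + t³ + t² + t + 1.
|GF(2^4)^×| = 2^4 − 1 = 15. Prime factorization: 15 = 3·5.
f is primitive ⇔ t has order 15 in GF(2)[t]/(f), i.e. t^(15/q) ≠ 1 for each prime q | 15.
t^(5) mod f = 1
t^(3) mod f = t³.
Since t^(5) = 1, the order of t divides 5 < 15; not primitive.

No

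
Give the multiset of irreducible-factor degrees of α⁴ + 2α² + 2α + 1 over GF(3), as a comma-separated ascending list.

1, 3

Write g(α) = α⁴ + 2α² + 2α + 1.
Roots in GF(3): g(0) = 1; g(1) = 0 → root; g(2) = 2.
Linear factors from roots: (α + 2).
Complete factorization: g(α) = (α + 2)·(α³ + α² + 2).
Factor degrees with multiplicity: 1 + 3 = 4.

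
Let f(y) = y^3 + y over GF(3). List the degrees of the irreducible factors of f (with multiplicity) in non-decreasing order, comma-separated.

Roots in GF(3): f(0) = 0 → root; f(1) = 2; f(2) = 1.
Linear factors from roots: (y).
Complete factorization: f(y) = (y)·(y^2 + 1).
Factor degrees with multiplicity: 1 + 2 = 3.

1, 2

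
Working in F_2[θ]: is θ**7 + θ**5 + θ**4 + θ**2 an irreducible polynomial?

No

Write h(θ) = θ**7 + θ**5 + θ**4 + θ**2.
Check for roots in F_2: h(0) = 0 → root; h(1) = 0 → root.
h(0) = 0, so (θ) divides h(θ); h is reducible.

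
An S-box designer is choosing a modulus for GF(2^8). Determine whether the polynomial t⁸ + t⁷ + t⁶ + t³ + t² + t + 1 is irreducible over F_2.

Yes

Write h(t) = t⁸ + t⁷ + t⁶ + t³ + t² + t + 1.
Check for roots in F_2: h(0) = 1; h(1) = 1.
No roots, so no linear factors.
Monic irreducibles of degree 2 over GF(2): t² + t + 1.
None of them divide h (all give nonzero remainder).
Monic irreducibles of degree 3 over GF(2): t³ + t + 1, t³ + t² + 1.
None of them divide h (all give nonzero remainder).
Monic irreducibles of degree 4 over GF(2): t⁴ + t + 1, t⁴ + t³ + 1, t⁴ + t³ + t² + t + 1.
None of them divide h (all give nonzero remainder).
No irreducible factor of degree ≤ 4 exists, so h is irreducible over GF(2).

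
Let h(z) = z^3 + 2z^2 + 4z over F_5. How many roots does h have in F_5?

1

Evaluate at each of the 5 elements of F_5:
h(0) = 0 → root; h(1) = 2; h(2) = 4; h(3) = 2; h(4) = 2.
Roots: {0}.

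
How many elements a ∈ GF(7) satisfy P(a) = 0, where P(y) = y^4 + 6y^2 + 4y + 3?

3

Evaluate at each of the 7 elements of GF(7):
P(0) = 3; P(1) = 0 → root; P(2) = 2; P(3) = 3; P(4) = 0 → root; P(5) = 0 → root; P(6) = 6.
Roots: {1, 4, 5}.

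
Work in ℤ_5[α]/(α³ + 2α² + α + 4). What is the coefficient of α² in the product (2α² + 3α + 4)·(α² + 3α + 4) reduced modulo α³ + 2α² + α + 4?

4

Multiply in ℤ_5[α]: (2α² + 3α + 4)·(α² + 3α + 4) = 2α⁴ + 4α³ + α² + 4α + 1.
Reduce using α³ ≡ 3α² + 4α + 1 (mod α³ + 2α² + α + 4).
Reduced: 4α² + α + 1.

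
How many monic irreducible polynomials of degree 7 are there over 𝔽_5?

x^(5^7) − x is the product of all monic irreducibles of degree dividing 7; Möbius inversion gives N = (1/7) Σ μ(7/d)·5^d.
Divisors of 7: 1, 7; μ(7/d) for each: -1, 1.
Σ = − 5^1 + 5^7 = 78120.
N = 78120/7 = 11160.

11160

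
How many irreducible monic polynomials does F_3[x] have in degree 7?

Gauss's count: N_{3}(7) = (1/7) Σ_{d|7} μ(7/d)·3^d.
Divisors of 7: 1, 7; μ(7/d) for each: -1, 1.
Σ = − 3^1 + 3^7 = 2184.
N = 2184/7 = 312.

312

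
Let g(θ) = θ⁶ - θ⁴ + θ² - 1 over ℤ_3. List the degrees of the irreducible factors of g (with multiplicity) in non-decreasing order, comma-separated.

Roots in ℤ_3: g(0) = 2; g(1) = 0 → root; g(2) = 0 → root.
Linear factors from roots: (θ - 1), (θ + 1).
Complete factorization: g(θ) = (θ + 1)·(θ - 1)·(θ² + θ - 1)·(θ² - θ - 1).
Factor degrees with multiplicity: 1 + 1 + 2 + 2 = 6.

1, 1, 2, 2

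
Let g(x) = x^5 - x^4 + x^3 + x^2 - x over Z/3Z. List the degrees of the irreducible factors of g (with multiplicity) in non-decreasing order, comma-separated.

Roots in Z/3Z: g(0) = 0 → root; g(1) = 1; g(2) = 2.
Linear factors from roots: (x).
Complete factorization: g(x) = (x)·(x^4 - x^3 + x^2 + x - 1).
Factor degrees with multiplicity: 1 + 4 = 5.

1, 4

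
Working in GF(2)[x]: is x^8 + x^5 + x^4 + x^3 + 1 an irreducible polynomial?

Yes

Write g(x) = x^8 + x^5 + x^4 + x^3 + 1.
Check for roots in GF(2): g(0) = 1; g(1) = 1.
No roots, so no linear factors.
Monic irreducibles of degree 2 over GF(2): x^2 + x + 1.
None of them divide g (all give nonzero remainder).
Monic irreducibles of degree 3 over GF(2): x^3 + x + 1, x^3 + x^2 + 1.
None of them divide g (all give nonzero remainder).
Monic irreducibles of degree 4 over GF(2): x^4 + x + 1, x^4 + x^3 + 1, x^4 + x^3 + x^2 + x + 1.
None of them divide g (all give nonzero remainder).
No irreducible factor of degree ≤ 4 exists, so g is irreducible over GF(2).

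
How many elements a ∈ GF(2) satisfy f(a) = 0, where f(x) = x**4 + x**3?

2

Evaluate at each of the 2 elements of GF(2):
f(0) = 0 → root; f(1) = 0 → root.
Roots: {0, 1}.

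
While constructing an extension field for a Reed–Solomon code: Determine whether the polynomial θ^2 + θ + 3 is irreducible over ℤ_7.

Yes

Write f(θ) = θ^2 + θ + 3.
Check for roots in ℤ_7: f(0) = 3; f(1) = 5; f(2) = 2; f(3) = 1; f(4) = 2; f(5) = 5; f(6) = 3.
No roots. A degree-2 polynomial over a field with no linear factor is irreducible.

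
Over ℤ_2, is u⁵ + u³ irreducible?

No

Write g(u) = u⁵ + u³.
Check for roots in ℤ_2: g(0) = 0 → root; g(1) = 0 → root.
g(0) = 0, so (u) divides g(u); g is reducible.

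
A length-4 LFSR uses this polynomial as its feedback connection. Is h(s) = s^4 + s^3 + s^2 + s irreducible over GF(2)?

Check for roots in GF(2): h(0) = 0 → root; h(1) = 0 → root.
h(0) = 0, so (s) divides h(s); h is reducible.

No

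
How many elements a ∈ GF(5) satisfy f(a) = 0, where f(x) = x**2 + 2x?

Evaluate at each of the 5 elements of GF(5):
f(0) = 0 → root; f(1) = 3; f(2) = 3; f(3) = 0 → root; f(4) = 4.
Roots: {0, 3}.

2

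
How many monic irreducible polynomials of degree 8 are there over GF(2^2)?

8160

Gauss's count: N_{4}(8) = (1/8) Σ_{d|8} μ(8/d)·4^d.
Divisors of 8: 1, 2, 4, 8; μ(8/d) for each: 0, 0, -1, 1.
Σ = − 4^4 + 4^8 = 65280.
N = 65280/8 = 8160.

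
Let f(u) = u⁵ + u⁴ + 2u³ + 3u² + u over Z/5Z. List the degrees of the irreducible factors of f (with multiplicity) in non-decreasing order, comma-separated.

Roots in Z/5Z: f(0) = 0 → root; f(1) = 3; f(2) = 3; f(3) = 3; f(4) = 0 → root.
Linear factors from roots: (u), (u + 1).
Complete factorization: f(u) = (u)·(u + 1)·(u³ + 2u + 1).
Factor degrees with multiplicity: 1 + 1 + 3 = 5.

1, 1, 3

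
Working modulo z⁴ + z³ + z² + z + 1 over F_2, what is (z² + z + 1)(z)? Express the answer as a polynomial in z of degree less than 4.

Multiply in F_2[z]: (z² + z + 1)·(z) = z³ + z² + z.
Reduced: z³ + z² + z.

z^3 + z^2 + z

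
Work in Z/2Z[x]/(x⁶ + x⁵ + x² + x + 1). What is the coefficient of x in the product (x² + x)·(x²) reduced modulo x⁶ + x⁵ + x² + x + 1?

0

Multiply in Z/2Z[x]: (x² + x)·(x²) = x⁴ + x³.
Reduced: x⁴ + x³.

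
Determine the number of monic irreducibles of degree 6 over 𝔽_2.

9

The number of monic irreducibles of degree 6 over GF(2) is (1/6)·Σ_{d∣6} μ(6/d) 2^d.
Divisors of 6: 1, 2, 3, 6; μ(6/d) for each: 1, -1, -1, 1.
Σ = 2^1 − 2^2 − 2^3 + 2^6 = 54.
N = 54/6 = 9.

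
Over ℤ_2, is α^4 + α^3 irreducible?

No

Write h(α) = α^4 + α^3.
Check for roots in ℤ_2: h(0) = 0 → root; h(1) = 0 → root.
h(0) = 0, so (α) divides h(α); h is reducible.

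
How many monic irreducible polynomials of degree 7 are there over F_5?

By the necklace-counting formula, N_5(7) = (1/7) Σ_{d|7} μ(7/d)·5^d.
Divisors of 7: 1, 7; μ(7/d) for each: -1, 1.
Σ = − 5^1 + 5^7 = 78120.
N = 78120/7 = 11160.

11160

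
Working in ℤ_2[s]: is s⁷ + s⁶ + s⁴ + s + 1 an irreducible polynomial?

Yes

Write m(s) = s⁷ + s⁶ + s⁴ + s + 1.
Check for roots in ℤ_2: m(0) = 1; m(1) = 1.
No roots, so no linear factors.
Monic irreducibles of degree 2 over GF(2): s² + s + 1.
None of them divide m (all give nonzero remainder).
Monic irreducibles of degree 3 over GF(2): s³ + s + 1, s³ + s² + 1.
None of them divide m (all give nonzero remainder).
No irreducible factor of degree ≤ 3 exists, so m is irreducible over GF(2).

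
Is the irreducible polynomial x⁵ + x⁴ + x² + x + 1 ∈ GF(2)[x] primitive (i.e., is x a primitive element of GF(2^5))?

Write f(x) = x⁵ + x⁴ + x² + x + 1.
|GF(2^5)^×| = 2^5 − 1 = 31. Prime factorization: 31 = 31.
f is primitive ⇔ x has order 31 in GF(2)[x]/(f), i.e. x^(31/q) ≠ 1 for each prime q | 31.
x^(1) mod f = x.
None equal 1, so x has full order 31; f is primitive.

Yes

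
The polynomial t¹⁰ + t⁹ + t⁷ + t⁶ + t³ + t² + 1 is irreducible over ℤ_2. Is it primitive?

No

Write f(t) = t¹⁰ + t⁹ + t⁷ + t⁶ + t³ + t² + 1.
|GF(2^10)^×| = 2^10 − 1 = 1023. Prime factorization: 1023 = 3·11·31.
f is primitive ⇔ t has order 1023 in GF(2)[t]/(f), i.e. t^(1023/q) ≠ 1 for each prime q | 1023.
t^(341) mod f = 1
t^(93) mod f = t⁸ + t⁷ + t⁶ + t⁵ + t⁴ + t² + t + 1.
t^(33) mod f = t⁹ + t⁵ + t³ + t + 1.
Since t^(341) = 1, the order of t divides 341 < 1023; not primitive.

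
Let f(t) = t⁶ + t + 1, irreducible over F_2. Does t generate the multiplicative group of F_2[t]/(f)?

Yes

|GF(2^6)^×| = 2^6 − 1 = 63. Prime factorization: 63 = 3^2·7.
f is primitive ⇔ t has order 63 in GF(2)[t]/(f), i.e. t^(63/q) ≠ 1 for each prime q | 63.
t^(21) mod f = t⁵ + t⁴ + t³ + t + 1.
t^(9) mod f = t⁴ + t³.
None equal 1, so t has full order 63; f is primitive.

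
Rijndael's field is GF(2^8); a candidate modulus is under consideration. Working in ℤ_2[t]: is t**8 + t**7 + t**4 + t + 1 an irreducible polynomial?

No

Write f(t) = t**8 + t**7 + t**4 + t + 1.
Check for roots in ℤ_2: f(0) = 1; f(1) = 1.
No roots, so no linear factors.
Monic irreducibles of degree 2 over GF(2): t**2 + t + 1.
t**2 + t + 1 divides f: f(t) = (t**2 + t + 1)·(t**6 + t**4 + t**3 + t**2 + 1).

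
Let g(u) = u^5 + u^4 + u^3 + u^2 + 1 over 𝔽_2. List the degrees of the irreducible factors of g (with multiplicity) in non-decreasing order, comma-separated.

5

Roots in 𝔽_2: g(0) = 1; g(1) = 1.
Complete factorization: g(u) = (u^5 + u^4 + u^3 + u^2 + 1).
Factor degrees with multiplicity: 5 = 5.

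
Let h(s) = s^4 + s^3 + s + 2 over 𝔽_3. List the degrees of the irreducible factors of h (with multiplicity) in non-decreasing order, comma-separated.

2, 2

Roots in 𝔽_3: h(0) = 2; h(1) = 2; h(2) = 1.
Complete factorization: h(s) = (s^2 + 1)·(s^2 + s + 2).
Factor degrees with multiplicity: 2 + 2 = 4.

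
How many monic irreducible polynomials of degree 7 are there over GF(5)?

By the necklace-counting formula, N_5(7) = (1/7) Σ_{d|7} μ(7/d)·5^d.
Divisors of 7: 1, 7; μ(7/d) for each: -1, 1.
Σ = − 5^1 + 5^7 = 78120.
N = 78120/7 = 11160.

11160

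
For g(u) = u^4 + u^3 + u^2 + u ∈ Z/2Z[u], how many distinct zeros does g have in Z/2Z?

2

Evaluate at each of the 2 elements of Z/2Z:
g(0) = 0 → root; g(1) = 0 → root.
Roots: {0, 1}.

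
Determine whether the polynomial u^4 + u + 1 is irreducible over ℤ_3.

No

Write h(u) = u^4 + u + 1.
Check for roots in ℤ_3: h(0) = 1; h(1) = 0 → root; h(2) = 1.
h(1) = 0, so (u − 1) divides h(u); h is reducible.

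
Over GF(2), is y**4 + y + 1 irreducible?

Write g(y) = y**4 + y + 1.
Check for roots in GF(2): g(0) = 1; g(1) = 1.
No roots, so no linear factors.
Monic irreducibles of degree 2 over GF(2): y**2 + y + 1.
None of them divide g (all give nonzero remainder).
No irreducible factor of degree ≤ 2 exists, so g is irreducible over GF(2).

Yes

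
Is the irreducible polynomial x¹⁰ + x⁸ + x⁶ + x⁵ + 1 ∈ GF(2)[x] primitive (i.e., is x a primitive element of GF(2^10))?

Write f(x) = x¹⁰ + x⁸ + x⁶ + x⁵ + 1.
|GF(2^10)^×| = 2^10 − 1 = 1023. Prime factorization: 1023 = 3·11·31.
f is primitive ⇔ x has order 1023 in GF(2)[x]/(f), i.e. x^(1023/q) ≠ 1 for each prime q | 1023.
x^(341) mod f = x⁸ + x⁶ + x⁵ + x⁴ + x.
x^(93) mod f = 1
x^(33) mod f = x⁷ + x⁵ + x³ + x² + 1.
Since x^(93) = 1, the order of x divides 93 < 1023; not primitive.

No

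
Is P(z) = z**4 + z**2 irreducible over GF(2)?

No

Check for roots in GF(2): P(0) = 0 → root; P(1) = 0 → root.
P(0) = 0, so (z) divides P(z); P is reducible.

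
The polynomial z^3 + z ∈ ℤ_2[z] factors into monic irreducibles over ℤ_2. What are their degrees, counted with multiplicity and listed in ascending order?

1, 1, 1

Write f(z) = z^3 + z.
Roots in ℤ_2: f(0) = 0 → root; f(1) = 0 → root.
Linear factors from roots: (z), (z + 1).
Complete factorization: f(z) = (z)·(z + 1)^2.
Factor degrees with multiplicity: 1 + 1 + 1 = 3.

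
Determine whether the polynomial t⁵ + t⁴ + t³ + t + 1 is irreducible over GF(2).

Yes

Write f(t) = t⁵ + t⁴ + t³ + t + 1.
Check for roots in GF(2): f(0) = 1; f(1) = 1.
No roots, so no linear factors.
Monic irreducibles of degree 2 over GF(2): t² + t + 1.
None of them divide f (all give nonzero remainder).
No irreducible factor of degree ≤ 2 exists, so f is irreducible over GF(2).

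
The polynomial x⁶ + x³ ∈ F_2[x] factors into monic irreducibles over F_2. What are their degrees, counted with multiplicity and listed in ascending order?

Write h(x) = x⁶ + x³.
Roots in F_2: h(0) = 0 → root; h(1) = 0 → root.
Linear factors from roots: (x), (x + 1).
Complete factorization: h(x) = (x + 1)·(x)^3·(x² + x + 1).
Factor degrees with multiplicity: 1 + 1 + 1 + 1 + 2 = 6.

1, 1, 1, 1, 2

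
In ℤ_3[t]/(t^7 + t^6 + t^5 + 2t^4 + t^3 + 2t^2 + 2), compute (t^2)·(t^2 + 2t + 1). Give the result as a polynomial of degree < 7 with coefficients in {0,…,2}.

t^4 + 2t^3 + t^2

Multiply in ℤ_3[t]: (t^2)·(t^2 + 2t + 1) = t^4 + 2t^3 + t^2.
Reduced: t^4 + 2t^3 + t^2.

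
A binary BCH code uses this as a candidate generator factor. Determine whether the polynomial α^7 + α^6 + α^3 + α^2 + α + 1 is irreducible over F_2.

No

Write f(α) = α^7 + α^6 + α^3 + α^2 + α + 1.
Check for roots in F_2: f(0) = 1; f(1) = 0 → root.
f(1) = 0, so (α − 1) divides f(α); f is reducible.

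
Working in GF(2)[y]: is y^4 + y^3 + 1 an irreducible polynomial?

Yes

Write m(y) = y^4 + y^3 + 1.
Check for roots in GF(2): m(0) = 1; m(1) = 1.
No roots, so no linear factors.
Monic irreducibles of degree 2 over GF(2): y^2 + y + 1.
None of them divide m (all give nonzero remainder).
No irreducible factor of degree ≤ 2 exists, so m is irreducible over GF(2).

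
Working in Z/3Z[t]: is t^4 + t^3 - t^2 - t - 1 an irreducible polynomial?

Write f(t) = t^4 + t^3 - t^2 - t - 1.
Check for roots in Z/3Z: f(0) = 2; f(1) = 2; f(2) = 2.
No roots, so no linear factors.
Monic irreducibles of degree 2 over GF(3): t^2 + 1, t^2 + t - 1, t^2 - t - 1.
None of them divide f (all give nonzero remainder).
No irreducible factor of degree ≤ 2 exists, so f is irreducible over GF(3).

Yes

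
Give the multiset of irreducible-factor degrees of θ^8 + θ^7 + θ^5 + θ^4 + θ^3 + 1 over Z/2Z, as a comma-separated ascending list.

1, 2, 2, 3

Write f(θ) = θ^8 + θ^7 + θ^5 + θ^4 + θ^3 + 1.
Roots in Z/2Z: f(0) = 1; f(1) = 0 → root.
Linear factors from roots: (θ + 1).
Complete factorization: f(θ) = (θ + 1)·(θ^2 + θ + 1)^2·(θ^3 + θ + 1).
Factor degrees with multiplicity: 1 + 2 + 2 + 3 = 8.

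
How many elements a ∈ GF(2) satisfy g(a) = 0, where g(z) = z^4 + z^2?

2

Evaluate at each of the 2 elements of GF(2):
g(0) = 0 → root; g(1) = 0 → root.
Roots: {0, 1}.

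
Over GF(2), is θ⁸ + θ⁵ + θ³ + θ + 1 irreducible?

Yes

Write f(θ) = θ⁸ + θ⁵ + θ³ + θ + 1.
Check for roots in GF(2): f(0) = 1; f(1) = 1.
No roots, so no linear factors.
Monic irreducibles of degree 2 over GF(2): θ² + θ + 1.
None of them divide f (all give nonzero remainder).
Monic irreducibles of degree 3 over GF(2): θ³ + θ + 1, θ³ + θ² + 1.
None of them divide f (all give nonzero remainder).
Monic irreducibles of degree 4 over GF(2): θ⁴ + θ + 1, θ⁴ + θ³ + 1, θ⁴ + θ³ + θ² + θ + 1.
None of them divide f (all give nonzero remainder).
No irreducible factor of degree ≤ 4 exists, so f is irreducible over GF(2).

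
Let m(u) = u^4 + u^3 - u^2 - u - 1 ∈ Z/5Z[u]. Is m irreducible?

Check for roots in Z/5Z: m(0) = 4; m(1) = 4; m(2) = 2; m(3) = 0 → root; m(4) = 4.
m(3) = 0, so (u − 3) divides m(u); m is reducible.

No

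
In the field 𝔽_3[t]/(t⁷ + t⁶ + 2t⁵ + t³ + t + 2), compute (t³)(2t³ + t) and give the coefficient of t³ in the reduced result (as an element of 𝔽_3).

0

Multiply in 𝔽_3[t]: (t³)·(2t³ + t) = 2t⁶ + t⁴.
Reduced: 2t⁶ + t⁴.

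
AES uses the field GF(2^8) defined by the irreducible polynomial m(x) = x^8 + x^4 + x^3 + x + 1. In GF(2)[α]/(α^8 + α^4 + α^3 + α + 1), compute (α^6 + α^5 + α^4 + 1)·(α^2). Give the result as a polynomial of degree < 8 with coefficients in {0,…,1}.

Multiply in GF(2)[α]: (α^6 + α^5 + α^4 + 1)·(α^2) = α^8 + α^7 + α^6 + α^2.
Reduce using α^8 ≡ α^4 + α^3 + α + 1 (mod α^8 + α^4 + α^3 + α + 1).
Reduced: α^7 + α^6 + α^4 + α^3 + α^2 + α + 1.

α^7 + α^6 + α^4 + α^3 + α^2 + α + 1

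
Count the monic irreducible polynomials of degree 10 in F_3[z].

5880

Gauss's count: N_{3}(10) = (1/10) Σ_{d|10} μ(10/d)·3^d.
Divisors of 10: 1, 2, 5, 10; μ(10/d) for each: 1, -1, -1, 1.
Σ = 3^1 − 3^2 − 3^5 + 3^10 = 58800.
N = 58800/10 = 5880.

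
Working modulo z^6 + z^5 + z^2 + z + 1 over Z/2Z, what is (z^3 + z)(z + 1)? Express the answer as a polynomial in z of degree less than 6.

z^4 + z^3 + z^2 + z

Multiply in Z/2Z[z]: (z^3 + z)·(z + 1) = z^4 + z^3 + z^2 + z.
Reduced: z^4 + z^3 + z^2 + z.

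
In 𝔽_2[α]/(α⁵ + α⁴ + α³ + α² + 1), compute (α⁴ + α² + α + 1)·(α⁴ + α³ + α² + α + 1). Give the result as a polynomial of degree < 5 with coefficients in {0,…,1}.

Multiply in 𝔽_2[α]: (α⁴ + α² + α + 1)·(α⁴ + α³ + α² + α + 1) = α⁸ + α⁷ + α⁵ + α³ + α² + 1.
Reduce using α⁵ ≡ α⁴ + α³ + α² + 1 (mod α⁵ + α⁴ + α³ + α² + 1).
Reduced: α.

α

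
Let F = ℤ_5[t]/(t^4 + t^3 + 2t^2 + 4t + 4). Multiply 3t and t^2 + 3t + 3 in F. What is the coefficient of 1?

Multiply in ℤ_5[t]: (3t)·(t^2 + 3t + 3) = 3t^3 + 4t^2 + 4t.
Reduced: 3t^3 + 4t^2 + 4t.

0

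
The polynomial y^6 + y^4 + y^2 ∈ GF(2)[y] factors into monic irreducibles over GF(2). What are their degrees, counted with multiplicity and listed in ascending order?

Write g(y) = y^6 + y^4 + y^2.
Roots in GF(2): g(0) = 0 → root; g(1) = 1.
Linear factors from roots: (y).
Complete factorization: g(y) = (y)^2·(y^2 + y + 1)^2.
Factor degrees with multiplicity: 1 + 1 + 2 + 2 = 6.

1, 1, 2, 2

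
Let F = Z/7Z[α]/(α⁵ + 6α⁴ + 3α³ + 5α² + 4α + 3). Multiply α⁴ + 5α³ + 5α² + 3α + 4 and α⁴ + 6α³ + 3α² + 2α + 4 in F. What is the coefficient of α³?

Multiply in Z/7Z[α]: (α⁴ + 5α³ + 5α² + 3α + 4)·(α⁴ + 6α³ + 3α² + 2α + 4) = α⁸ + 4α⁷ + 3α⁶ + α⁵ + 2α⁴ + 3α² + 6α + 2.
Reduce using α⁵ ≡ α⁴ + 4α³ + 2α² + 3α + 4 (mod α⁵ + 6α⁴ + 3α³ + 5α² + 4α + 3).
Reduced: α³ + 3α² + 5α + 2.

1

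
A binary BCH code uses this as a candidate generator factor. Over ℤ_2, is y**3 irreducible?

No

Write g(y) = y**3.
Check for roots in ℤ_2: g(0) = 0 → root; g(1) = 1.
g(0) = 0, so (y) divides g(y); g is reducible.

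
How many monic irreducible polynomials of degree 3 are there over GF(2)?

2

x^(2^3) − x is the product of all monic irreducibles of degree dividing 3; Möbius inversion gives N = (1/3) Σ μ(3/d)·2^d.
Divisors of 3: 1, 3; μ(3/d) for each: -1, 1.
Σ = − 2^1 + 2^3 = 6.
N = 6/3 = 2.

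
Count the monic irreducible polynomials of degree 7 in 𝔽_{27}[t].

1494336168

x^(27^7) − x is the product of all monic irreducibles of degree dividing 7; Möbius inversion gives N = (1/7) Σ μ(7/d)·27^d.
Divisors of 7: 1, 7; μ(7/d) for each: -1, 1.
Σ = − 27^1 + 27^7 = 10460353176.
N = 10460353176/7 = 1494336168.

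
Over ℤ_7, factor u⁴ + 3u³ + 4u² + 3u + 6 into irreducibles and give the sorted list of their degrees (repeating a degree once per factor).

Write g(u) = u⁴ + 3u³ + 4u² + 3u + 6.
Complete factorization: g(u) = (u⁴ + 3u³ + 4u² + 3u + 6).
Factor degrees with multiplicity: 4 = 4.

4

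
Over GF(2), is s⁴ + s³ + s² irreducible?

No

Write h(s) = s⁴ + s³ + s².
Check for roots in GF(2): h(0) = 0 → root; h(1) = 1.
h(0) = 0, so (s) divides h(s); h is reducible.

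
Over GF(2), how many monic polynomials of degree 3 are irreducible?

x^(2^3) − x is the product of all monic irreducibles of degree dividing 3; Möbius inversion gives N = (1/3) Σ μ(3/d)·2^d.
Divisors of 3: 1, 3; μ(3/d) for each: -1, 1.
Σ = − 2^1 + 2^3 = 6.
N = 6/3 = 2.

2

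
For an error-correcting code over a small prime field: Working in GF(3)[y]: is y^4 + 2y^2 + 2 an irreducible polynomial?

Write f(y) = y^4 + 2y^2 + 2.
Check for roots in GF(3): f(0) = 2; f(1) = 2; f(2) = 2.
No roots, so no linear factors.
Monic irreducibles of degree 2 over GF(3): y^2 + 1, y^2 + y + 2, y^2 + 2y + 2.
None of them divide f (all give nonzero remainder).
No irreducible factor of degree ≤ 2 exists, so f is irreducible over GF(3).

Yes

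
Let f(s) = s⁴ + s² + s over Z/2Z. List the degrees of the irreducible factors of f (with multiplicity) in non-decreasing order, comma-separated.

Roots in Z/2Z: f(0) = 0 → root; f(1) = 1.
Linear factors from roots: (s).
Complete factorization: f(s) = (s)·(s³ + s + 1).
Factor degrees with multiplicity: 1 + 3 = 4.

1, 3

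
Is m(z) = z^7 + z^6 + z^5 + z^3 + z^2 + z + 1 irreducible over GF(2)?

Check for roots in GF(2): m(0) = 1; m(1) = 1.
No roots, so no linear factors.
Monic irreducibles of degree 2 over GF(2): z^2 + z + 1.
None of them divide m (all give nonzero remainder).
Monic irreducibles of degree 3 over GF(2): z^3 + z + 1, z^3 + z^2 + 1.
None of them divide m (all give nonzero remainder).
No irreducible factor of degree ≤ 3 exists, so m is irreducible over GF(2).

Yes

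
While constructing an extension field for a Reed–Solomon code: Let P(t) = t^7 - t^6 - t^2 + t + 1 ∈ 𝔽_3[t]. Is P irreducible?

Check for roots in 𝔽_3: P(0) = 1; P(1) = 1; P(2) = 0 → root.
P(2) = 0, so (t − 2) divides P(t); P is reducible.

No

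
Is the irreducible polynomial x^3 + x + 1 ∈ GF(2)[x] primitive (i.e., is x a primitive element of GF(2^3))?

Yes

Write f(x) = x^3 + x + 1.
|GF(2^3)^×| = 2^3 − 1 = 7. Prime factorization: 7 = 7.
f is primitive ⇔ x has order 7 in GF(2)[x]/(f), i.e. x^(7/q) ≠ 1 for each prime q | 7.
x^(1) mod f = x.
None equal 1, so x has full order 7; f is primitive.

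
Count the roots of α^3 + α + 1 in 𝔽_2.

0

Write h(α) = α^3 + α + 1.
Evaluate at each of the 2 elements of 𝔽_2:
h(0) = 1; h(1) = 1.
No element is a root.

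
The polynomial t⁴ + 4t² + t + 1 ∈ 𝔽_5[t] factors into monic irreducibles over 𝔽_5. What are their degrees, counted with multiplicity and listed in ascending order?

1, 1, 2

Write f(t) = t⁴ + 4t² + t + 1.
Roots in 𝔽_5: f(0) = 1; f(1) = 2; f(2) = 0 → root; f(3) = 1; f(4) = 0 → root.
Linear factors from roots: (t + 3), (t + 1).
Complete factorization: f(t) = (t + 1)·(t + 3)·(t² + t + 2).
Factor degrees with multiplicity: 1 + 1 + 2 = 4.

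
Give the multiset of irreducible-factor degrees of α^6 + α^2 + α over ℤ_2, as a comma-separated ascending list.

1, 2, 3

Write h(α) = α^6 + α^2 + α.
Roots in ℤ_2: h(0) = 0 → root; h(1) = 1.
Linear factors from roots: (α).
Complete factorization: h(α) = (α)·(α^2 + α + 1)·(α^3 + α^2 + 1).
Factor degrees with multiplicity: 1 + 2 + 3 = 6.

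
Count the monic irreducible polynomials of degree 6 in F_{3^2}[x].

The number of monic irreducibles of degree 6 over GF(9) is (1/6)·Σ_{d∣6} μ(6/d) 9^d.
Divisors of 6: 1, 2, 3, 6; μ(6/d) for each: 1, -1, -1, 1.
Σ = 9^1 − 9^2 − 9^3 + 9^6 = 530640.
N = 530640/6 = 88440.

88440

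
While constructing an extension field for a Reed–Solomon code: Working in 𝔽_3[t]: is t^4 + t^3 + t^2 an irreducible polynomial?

Write f(t) = t^4 + t^3 + t^2.
Check for roots in 𝔽_3: f(0) = 0 → root; f(1) = 0 → root; f(2) = 1.
f(0) = 0, so (t) divides f(t); f is reducible.

No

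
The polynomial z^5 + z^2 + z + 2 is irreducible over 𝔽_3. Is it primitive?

Write f(z) = z^5 + z^2 + z + 2.
|GF(3^5)^×| = 3^5 − 1 = 242. Prime factorization: 242 = 2·11^2.
f is primitive ⇔ z has order 242 in GF(3)[z]/(f), i.e. z^(242/q) ≠ 1 for each prime q | 242.
z^(121) mod f = 1
z^(22) mod f = z^4 + 2z^3 + 2z^2 + 2z.
Since z^(121) = 1, the order of z divides 121 < 242; not primitive.

No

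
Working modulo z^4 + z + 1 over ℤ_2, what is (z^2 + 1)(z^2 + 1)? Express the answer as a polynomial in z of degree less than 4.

z

Multiply in ℤ_2[z]: (z^2 + 1)·(z^2 + 1) = z^4 + 1.
Reduce using z^4 ≡ z + 1 (mod z^4 + z + 1).
Reduced: z.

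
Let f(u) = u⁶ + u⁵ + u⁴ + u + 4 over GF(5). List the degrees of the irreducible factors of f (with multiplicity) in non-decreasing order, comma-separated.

Roots in GF(5): f(0) = 4; f(1) = 3; f(2) = 3; f(3) = 0 → root; f(4) = 4.
Linear factors from roots: (u + 2).
Complete factorization: f(u) = (u + 2)·(u² + 2)·(u³ + 4u² + u + 1).
Factor degrees with multiplicity: 1 + 2 + 3 = 6.

1, 2, 3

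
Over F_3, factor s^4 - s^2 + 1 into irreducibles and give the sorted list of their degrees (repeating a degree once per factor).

2, 2

Write h(s) = s^4 - s^2 + 1.
Roots in F_3: h(0) = 1; h(1) = 1; h(2) = 1.
Complete factorization: h(s) = (s^2 + 1)^2.
Factor degrees with multiplicity: 2 + 2 = 4.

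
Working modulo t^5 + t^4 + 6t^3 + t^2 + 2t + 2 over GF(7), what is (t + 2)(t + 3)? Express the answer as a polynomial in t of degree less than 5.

Multiply in GF(7)[t]: (t + 2)·(t + 3) = t^2 + 5t + 6.
Reduced: t^2 + 5t + 6.

t^2 + 5t + 6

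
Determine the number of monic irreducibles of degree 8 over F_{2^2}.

8160

x^(4^8) − x is the product of all monic irreducibles of degree dividing 8; Möbius inversion gives N = (1/8) Σ μ(8/d)·4^d.
Divisors of 8: 1, 2, 4, 8; μ(8/d) for each: 0, 0, -1, 1.
Σ = − 4^4 + 4^8 = 65280.
N = 65280/8 = 8160.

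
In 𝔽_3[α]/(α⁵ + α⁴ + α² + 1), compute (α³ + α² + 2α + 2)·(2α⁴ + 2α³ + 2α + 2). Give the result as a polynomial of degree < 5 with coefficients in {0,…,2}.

α^4

Multiply in 𝔽_3[α]: (α³ + α² + 2α + 2)·(2α⁴ + 2α³ + 2α + 2) = 2α⁷ + α⁶ + α⁴ + 2α³ + 2α + 1.
Reduce using α⁵ ≡ 2α⁴ + 2α² + 2 (mod α⁵ + α⁴ + α² + 1).
Reduced: α⁴.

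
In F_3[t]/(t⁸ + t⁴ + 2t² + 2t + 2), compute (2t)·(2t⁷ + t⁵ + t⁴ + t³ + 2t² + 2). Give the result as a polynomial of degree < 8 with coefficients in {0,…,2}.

Multiply in F_3[t]: (2t)·(2t⁷ + t⁵ + t⁴ + t³ + 2t² + 2) = t⁸ + 2t⁶ + 2t⁵ + 2t⁴ + t³ + t.
Reduce using t⁸ ≡ 2t⁴ + t² + t + 1 (mod t⁸ + t⁴ + 2t² + 2t + 2).
Reduced: 2t⁶ + 2t⁵ + t⁴ + t³ + t² + 2t + 1.

2t^6 + 2t^5 + t^4 + t^3 + t^2 + 2t + 1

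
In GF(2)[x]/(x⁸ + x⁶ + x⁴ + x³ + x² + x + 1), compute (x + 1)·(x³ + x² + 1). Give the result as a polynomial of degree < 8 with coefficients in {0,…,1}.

Multiply in GF(2)[x]: (x + 1)·(x³ + x² + 1) = x⁴ + x² + x + 1.
Reduced: x⁴ + x² + x + 1.

x^4 + x^2 + x + 1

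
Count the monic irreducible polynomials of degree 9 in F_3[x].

2184

By the necklace-counting formula, N_3(9) = (1/9) Σ_{d|9} μ(9/d)·3^d.
Divisors of 9: 1, 3, 9; μ(9/d) for each: 0, -1, 1.
Σ = − 3^3 + 3^9 = 19656.
N = 19656/9 = 2184.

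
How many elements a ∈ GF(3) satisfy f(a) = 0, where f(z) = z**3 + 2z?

Evaluate at each of the 3 elements of GF(3):
f(0) = 0 → root; f(1) = 0 → root; f(2) = 0 → root.
Roots: {0, 1, 2}.

3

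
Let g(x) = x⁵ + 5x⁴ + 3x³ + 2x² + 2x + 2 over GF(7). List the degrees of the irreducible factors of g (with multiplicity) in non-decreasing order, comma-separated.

Complete factorization: g(x) = (x² + 6x + 4)·(x³ + 6x² + 5x + 4).
Factor degrees with multiplicity: 2 + 3 = 5.

2, 3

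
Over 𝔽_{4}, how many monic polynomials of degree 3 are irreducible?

20

Gauss's count: N_{4}(3) = (1/3) Σ_{d|3} μ(3/d)·4^d.
Divisors of 3: 1, 3; μ(3/d) for each: -1, 1.
Σ = − 4^1 + 4^3 = 60.
N = 60/3 = 20.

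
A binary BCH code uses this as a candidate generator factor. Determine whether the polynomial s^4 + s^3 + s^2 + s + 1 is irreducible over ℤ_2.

Yes

Write P(s) = s^4 + s^3 + s^2 + s + 1.
Check for roots in ℤ_2: P(0) = 1; P(1) = 1.
No roots, so no linear factors.
Monic irreducibles of degree 2 over GF(2): s^2 + s + 1.
None of them divide P (all give nonzero remainder).
No irreducible factor of degree ≤ 2 exists, so P is irreducible over GF(2).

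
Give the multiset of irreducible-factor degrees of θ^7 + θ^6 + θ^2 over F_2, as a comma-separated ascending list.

Write h(θ) = θ^7 + θ^6 + θ^2.
Roots in F_2: h(0) = 0 → root; h(1) = 1.
Linear factors from roots: (θ).
Complete factorization: h(θ) = (θ)^2·(θ^2 + θ + 1)·(θ^3 + θ + 1).
Factor degrees with multiplicity: 1 + 1 + 2 + 3 = 7.

1, 1, 2, 3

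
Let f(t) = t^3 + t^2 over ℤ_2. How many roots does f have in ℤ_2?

2

Evaluate at each of the 2 elements of ℤ_2:
f(0) = 0 → root; f(1) = 0 → root.
Roots: {0, 1}.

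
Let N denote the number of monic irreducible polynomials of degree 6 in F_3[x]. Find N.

x^(3^6) − x is the product of all monic irreducibles of degree dividing 6; Möbius inversion gives N = (1/6) Σ μ(6/d)·3^d.
Divisors of 6: 1, 2, 3, 6; μ(6/d) for each: 1, -1, -1, 1.
Σ = 3^1 − 3^2 − 3^3 + 3^6 = 696.
N = 696/6 = 116.

116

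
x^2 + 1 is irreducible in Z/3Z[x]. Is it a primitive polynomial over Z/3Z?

No

Write f(x) = x^2 + 1.
|GF(3^2)^×| = 3^2 − 1 = 8. Prime factorization: 8 = 2^3.
f is primitive ⇔ x has order 8 in GF(3)[x]/(f), i.e. x^(8/q) ≠ 1 for each prime q | 8.
x^(4) mod f = 1
Since x^(4) = 1, the order of x divides 4 < 8; not primitive.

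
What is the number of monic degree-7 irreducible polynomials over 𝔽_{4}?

By the necklace-counting formula, N_4(7) = (1/7) Σ_{d|7} μ(7/d)·4^d.
Divisors of 7: 1, 7; μ(7/d) for each: -1, 1.
Σ = − 4^1 + 4^7 = 16380.
N = 16380/7 = 2340.

2340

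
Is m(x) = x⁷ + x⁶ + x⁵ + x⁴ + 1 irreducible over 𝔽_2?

Check for roots in 𝔽_2: m(0) = 1; m(1) = 1.
No roots, so no linear factors.
Monic irreducibles of degree 2 over GF(2): x² + x + 1.
None of them divide m (all give nonzero remainder).
Monic irreducibles of degree 3 over GF(2): x³ + x + 1, x³ + x² + 1.
None of them divide m (all give nonzero remainder).
No irreducible factor of degree ≤ 3 exists, so m is irreducible over GF(2).

Yes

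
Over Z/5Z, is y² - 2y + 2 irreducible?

No

Write h(y) = y² - 2y + 2.
Check for roots in Z/5Z: h(0) = 2; h(1) = 1; h(2) = 2; h(3) = 0 → root; h(4) = 0 → root.
h(3) = 0, so (y − 3) divides h(y); h is reducible.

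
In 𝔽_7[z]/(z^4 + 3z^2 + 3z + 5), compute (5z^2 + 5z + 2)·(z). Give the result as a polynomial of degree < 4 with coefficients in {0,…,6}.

5z^3 + 5z^2 + 2z

Multiply in 𝔽_7[z]: (5z^2 + 5z + 2)·(z) = 5z^3 + 5z^2 + 2z.
Reduced: 5z^3 + 5z^2 + 2z.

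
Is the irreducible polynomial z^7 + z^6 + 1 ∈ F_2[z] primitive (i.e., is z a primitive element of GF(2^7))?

Write f(z) = z^7 + z^6 + 1.
|GF(2^7)^×| = 2^7 − 1 = 127. Prime factorization: 127 = 127.
f is primitive ⇔ z has order 127 in GF(2)[z]/(f), i.e. z^(127/q) ≠ 1 for each prime q | 127.
z^(1) mod f = z.
None equal 1, so z has full order 127; f is primitive.

Yes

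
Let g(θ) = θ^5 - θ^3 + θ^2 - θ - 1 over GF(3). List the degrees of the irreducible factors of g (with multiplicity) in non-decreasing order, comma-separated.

Roots in GF(3): g(0) = 2; g(1) = 2; g(2) = 1.
Complete factorization: g(θ) = (θ^5 - θ^3 + θ^2 - θ - 1).
Factor degrees with multiplicity: 5 = 5.

5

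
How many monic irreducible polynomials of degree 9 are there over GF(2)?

56

The number of monic irreducibles of degree 9 over GF(2) is (1/9)·Σ_{d∣9} μ(9/d) 2^d.
Divisors of 9: 1, 3, 9; μ(9/d) for each: 0, -1, 1.
Σ = − 2^3 + 2^9 = 504.
N = 504/9 = 56.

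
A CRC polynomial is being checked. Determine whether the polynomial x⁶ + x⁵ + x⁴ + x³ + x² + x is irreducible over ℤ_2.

No

Write P(x) = x⁶ + x⁵ + x⁴ + x³ + x² + x.
Check for roots in ℤ_2: P(0) = 0 → root; P(1) = 0 → root.
P(0) = 0, so (x) divides P(x); P is reducible.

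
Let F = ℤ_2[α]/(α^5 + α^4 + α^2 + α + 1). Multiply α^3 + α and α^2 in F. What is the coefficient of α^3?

Multiply in ℤ_2[α]: (α^3 + α)·(α^2) = α^5 + α^3.
Reduce using α^5 ≡ α^4 + α^2 + α + 1 (mod α^5 + α^4 + α^2 + α + 1).
Reduced: α^4 + α^3 + α^2 + α + 1.

1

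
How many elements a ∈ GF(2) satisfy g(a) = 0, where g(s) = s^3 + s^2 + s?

1

Evaluate at each of the 2 elements of GF(2):
g(0) = 0 → root; g(1) = 1.
Roots: {0}.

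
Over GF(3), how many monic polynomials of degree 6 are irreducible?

116

By the necklace-counting formula, N_3(6) = (1/6) Σ_{d|6} μ(6/d)·3^d.
Divisors of 6: 1, 2, 3, 6; μ(6/d) for each: 1, -1, -1, 1.
Σ = 3^1 − 3^2 − 3^3 + 3^6 = 696.
N = 696/6 = 116.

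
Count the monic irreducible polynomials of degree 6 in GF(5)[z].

2580

The number of monic irreducibles of degree 6 over GF(5) is (1/6)·Σ_{d∣6} μ(6/d) 5^d.
Divisors of 6: 1, 2, 3, 6; μ(6/d) for each: 1, -1, -1, 1.
Σ = 5^1 − 5^2 − 5^3 + 5^6 = 15480.
N = 15480/6 = 2580.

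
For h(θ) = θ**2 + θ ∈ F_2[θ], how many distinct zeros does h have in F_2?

2

Evaluate at each of the 2 elements of F_2:
h(0) = 0 → root; h(1) = 0 → root.
Roots: {0, 1}.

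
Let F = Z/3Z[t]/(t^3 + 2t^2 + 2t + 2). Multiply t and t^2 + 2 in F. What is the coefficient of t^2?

Multiply in Z/3Z[t]: (t)·(t^2 + 2) = t^3 + 2t.
Reduce using t^3 ≡ t^2 + t + 1 (mod t^3 + 2t^2 + 2t + 2).
Reduced: t^2 + 1.

1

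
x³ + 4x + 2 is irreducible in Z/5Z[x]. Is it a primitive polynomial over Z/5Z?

Yes

Write f(x) = x³ + 4x + 2.
|GF(5^3)^×| = 5^3 − 1 = 124. Prime factorization: 124 = 2^2·31.
f is primitive ⇔ x has order 124 in GF(5)[x]/(f), i.e. x^(124/q) ≠ 1 for each prime q | 124.
x^(62) mod f = 4.
x^(4) mod f = x² + 3x.
None equal 1, so x has full order 124; f is primitive.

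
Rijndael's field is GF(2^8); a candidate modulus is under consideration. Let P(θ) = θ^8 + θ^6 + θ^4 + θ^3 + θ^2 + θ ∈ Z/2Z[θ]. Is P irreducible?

No

Check for roots in Z/2Z: P(0) = 0 → root; P(1) = 0 → root.
P(0) = 0, so (θ) divides P(θ); P is reducible.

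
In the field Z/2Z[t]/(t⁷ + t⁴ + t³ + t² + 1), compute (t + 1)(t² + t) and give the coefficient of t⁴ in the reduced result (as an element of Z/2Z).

0

Multiply in Z/2Z[t]: (t + 1)·(t² + t) = t³ + t.
Reduced: t³ + t.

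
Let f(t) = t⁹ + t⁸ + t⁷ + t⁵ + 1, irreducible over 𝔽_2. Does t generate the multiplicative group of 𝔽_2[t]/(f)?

No

|GF(2^9)^×| = 2^9 − 1 = 511. Prime factorization: 511 = 7·73.
f is primitive ⇔ t has order 511 in GF(2)[t]/(f), i.e. t^(511/q) ≠ 1 for each prime q | 511.
t^(73) mod f = 1
t^(7) mod f = t⁷.
Since t^(73) = 1, the order of t divides 73 < 511; not primitive.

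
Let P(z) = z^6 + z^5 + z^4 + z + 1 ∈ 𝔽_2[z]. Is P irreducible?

Check for roots in 𝔽_2: P(0) = 1; P(1) = 1.
No roots, so no linear factors.
Monic irreducibles of degree 2 over GF(2): z^2 + z + 1.
None of them divide P (all give nonzero remainder).
Monic irreducibles of degree 3 over GF(2): z^3 + z + 1, z^3 + z^2 + 1.
None of them divide P (all give nonzero remainder).
No irreducible factor of degree ≤ 3 exists, so P is irreducible over GF(2).

Yes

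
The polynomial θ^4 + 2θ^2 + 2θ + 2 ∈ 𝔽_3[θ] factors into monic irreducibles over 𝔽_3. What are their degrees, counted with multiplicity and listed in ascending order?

Write g(θ) = θ^4 + 2θ^2 + 2θ + 2.
Roots in 𝔽_3: g(0) = 2; g(1) = 1; g(2) = 0 → root.
Linear factors from roots: (θ + 1).
Complete factorization: g(θ) = (θ + 1)^2·(θ^2 + θ + 2).
Factor degrees with multiplicity: 1 + 1 + 2 = 4.

1, 1, 2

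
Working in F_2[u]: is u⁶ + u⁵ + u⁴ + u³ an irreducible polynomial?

No

Write m(u) = u⁶ + u⁵ + u⁴ + u³.
Check for roots in F_2: m(0) = 0 → root; m(1) = 0 → root.
m(0) = 0, so (u) divides m(u); m is reducible.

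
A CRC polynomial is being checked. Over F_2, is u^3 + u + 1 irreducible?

Yes

Write g(u) = u^3 + u + 1.
Check for roots in F_2: g(0) = 1; g(1) = 1.
No roots. A degree-3 polynomial over a field with no linear factor is irreducible.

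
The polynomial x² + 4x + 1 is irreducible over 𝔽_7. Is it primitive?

No

Write f(x) = x² + 4x + 1.
|GF(7^2)^×| = 7^2 − 1 = 48. Prime factorization: 48 = 2^4·3.
f is primitive ⇔ x has order 48 in GF(7)[x]/(f), i.e. x^(48/q) ≠ 1 for each prime q | 48.
x^(24) mod f = 1
x^(16) mod f = 1
Since x^(24) = 1, the order of x divides 24 < 48; not primitive.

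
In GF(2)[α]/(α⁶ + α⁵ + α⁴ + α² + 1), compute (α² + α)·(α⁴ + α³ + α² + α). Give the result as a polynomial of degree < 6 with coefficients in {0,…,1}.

α^5 + α^4 + 1

Multiply in GF(2)[α]: (α² + α)·(α⁴ + α³ + α² + α) = α⁶ + α².
Reduce using α⁶ ≡ α⁵ + α⁴ + α² + 1 (mod α⁶ + α⁵ + α⁴ + α² + 1).
Reduced: α⁵ + α⁴ + 1.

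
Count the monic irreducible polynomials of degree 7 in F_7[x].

117648

The number of monic irreducibles of degree 7 over GF(7) is (1/7)·Σ_{d∣7} μ(7/d) 7^d.
Divisors of 7: 1, 7; μ(7/d) for each: -1, 1.
Σ = − 7^1 + 7^7 = 823536.
N = 823536/7 = 117648.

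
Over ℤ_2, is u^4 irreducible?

No

Write f(u) = u^4.
Check for roots in ℤ_2: f(0) = 0 → root; f(1) = 1.
f(0) = 0, so (u) divides f(u); f is reducible.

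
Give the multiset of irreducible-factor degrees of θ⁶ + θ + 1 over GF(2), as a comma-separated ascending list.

Write f(θ) = θ⁶ + θ + 1.
Roots in GF(2): f(0) = 1; f(1) = 1.
Complete factorization: f(θ) = (θ⁶ + θ + 1).
Factor degrees with multiplicity: 6 = 6.

6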